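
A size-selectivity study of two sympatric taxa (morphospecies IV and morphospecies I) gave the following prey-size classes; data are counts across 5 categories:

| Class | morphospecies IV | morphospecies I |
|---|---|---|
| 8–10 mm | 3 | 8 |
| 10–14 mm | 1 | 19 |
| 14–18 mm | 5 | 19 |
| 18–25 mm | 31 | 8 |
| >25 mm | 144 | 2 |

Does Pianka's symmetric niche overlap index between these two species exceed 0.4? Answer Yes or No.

Proportions for morphospecies IV (n=184): 3/184=0.0163, 1/184=0.0054, 5/184=0.0272, 31/184=0.1685, 144/184=0.7826
Proportions for morphospecies I (n=56): 8/56=0.1429, 19/56=0.3393, 19/56=0.3393, 8/56=0.1429, 2/56=0.0357
Σ p₁ᵢp₂ᵢ = 0.002329 + 0.001832 + 0.009229 + 0.024079 + 0.027939 = 0.065408
Σp_1ᵢ² = 0.0163² + 0.0054² + 0.0272² + 0.1685² + 0.7826² = 0.000266 + 0.000029 + 0.000740 + 0.028392 + 0.612463 = 0.641890
Σp_2ᵢ² = 0.1429² + 0.3393² + 0.3393² + 0.1429² + 0.0357² = 0.020420 + 0.115124 + 0.115124 + 0.020420 + 0.001274 = 0.272362
O = 0.065408 / √(0.641890 × 0.272362) = 0.065408 / 0.4181225 = 0.1564
O = 0.1564 < 0.4 → No.

No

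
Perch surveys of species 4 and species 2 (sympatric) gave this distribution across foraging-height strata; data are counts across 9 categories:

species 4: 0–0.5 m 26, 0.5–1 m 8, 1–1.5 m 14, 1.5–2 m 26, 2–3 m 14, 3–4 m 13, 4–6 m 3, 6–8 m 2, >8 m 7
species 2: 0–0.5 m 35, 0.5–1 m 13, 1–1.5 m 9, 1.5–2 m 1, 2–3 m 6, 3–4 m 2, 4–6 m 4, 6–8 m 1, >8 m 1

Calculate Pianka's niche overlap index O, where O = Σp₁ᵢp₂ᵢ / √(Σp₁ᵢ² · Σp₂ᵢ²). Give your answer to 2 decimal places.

Proportions for species 4 (n=113): 26/113=0.2301, 8/113=0.0708, 14/113=0.1239, 26/113=0.2301, 14/113=0.1239, 13/113=0.1150, 3/113=0.0265, 2/113=0.0177, 7/113=0.0619
Proportions for species 2 (n=72): 35/72=0.4861, 13/72=0.1806, 9/72=0.1250, 1/72=0.0139, 6/72=0.0833, 2/72=0.0278, 4/72=0.0556, 1/72=0.0139, 1/72=0.0139
Σ p₁ᵢp₂ᵢ = 0.111852 + 0.012786 + 0.015488 + 0.003198 + 0.010321 + 0.003197 + 0.001473 + 0.000246 + 0.000860 = 0.159421
Σp_1ᵢ² = 0.2301² + 0.0708² + 0.1239² + 0.2301² + 0.1239² + 0.1150² + 0.0265² + 0.0177² + 0.0619² = 0.052946 + 0.005013 + 0.015351 + 0.052946 + 0.015351 + 0.013225 + 0.000702 + 0.000313 + 0.003832 = 0.159679
Σp_2ᵢ² = 0.4861² + 0.1806² + 0.1250² + 0.0139² + 0.0833² + 0.0278² + 0.0556² + 0.0139² + 0.0139² = 0.236293 + 0.032616 + 0.015625 + 0.000193 + 0.006939 + 0.000773 + 0.003091 + 0.000193 + 0.000193 = 0.295916
O = 0.159421 / √(0.159679 × 0.295916) = 0.159421 / 0.2173743 = 0.7334

0.73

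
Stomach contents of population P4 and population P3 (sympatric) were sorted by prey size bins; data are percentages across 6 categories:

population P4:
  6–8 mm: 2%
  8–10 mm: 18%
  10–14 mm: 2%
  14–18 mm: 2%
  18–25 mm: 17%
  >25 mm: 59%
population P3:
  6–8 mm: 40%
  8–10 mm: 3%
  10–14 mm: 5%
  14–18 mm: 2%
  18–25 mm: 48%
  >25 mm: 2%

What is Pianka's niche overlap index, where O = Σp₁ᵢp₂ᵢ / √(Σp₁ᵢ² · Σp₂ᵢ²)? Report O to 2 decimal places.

Convert percentages to proportions (divide by 100).
Σ p₁ᵢp₂ᵢ = 0.0080 + 0.0054 + 0.0010 + 0.0004 + 0.0816 + 0.0118 = 0.1082
Σp_1ᵢ² = 0.02² + 0.18² + 0.02² + 0.02² + 0.17² + 0.59² = 0.0004 + 0.0324 + 0.0004 + 0.0004 + 0.0289 + 0.3481 = 0.4106
Σp_2ᵢ² = 0.40² + 0.03² + 0.05² + 0.02² + 0.48² + 0.02² = 0.1600 + 0.0009 + 0.0025 + 0.0004 + 0.2304 + 0.0004 = 0.3946
O = 0.1082 / √(0.4106 × 0.3946) = 0.1082 / 0.40252 = 0.2688

0.27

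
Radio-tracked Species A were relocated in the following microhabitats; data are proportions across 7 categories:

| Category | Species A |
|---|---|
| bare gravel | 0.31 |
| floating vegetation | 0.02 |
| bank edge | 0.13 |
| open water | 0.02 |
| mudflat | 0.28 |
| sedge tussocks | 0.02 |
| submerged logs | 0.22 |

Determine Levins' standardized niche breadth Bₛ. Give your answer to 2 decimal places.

Σpᵢ² = 0.31² + 0.02² + 0.13² + 0.02² + 0.28² + 0.02² + 0.22² = 0.0961 + 0.0004 + 0.0169 + 0.0004 + 0.0784 + 0.0004 + 0.0484 = 0.2410
B = 1 / 0.2410 = 4.1494
Bₛ = (B − 1)/(n − 1) = (4.1494 − 1)/(7 − 1) = 3.1494/6 = 0.5249

0.52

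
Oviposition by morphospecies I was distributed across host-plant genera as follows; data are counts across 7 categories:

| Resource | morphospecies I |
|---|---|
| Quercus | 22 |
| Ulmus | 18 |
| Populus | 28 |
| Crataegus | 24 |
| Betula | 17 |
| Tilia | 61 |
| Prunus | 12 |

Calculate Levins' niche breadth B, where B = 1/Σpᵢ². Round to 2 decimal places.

Proportions for morphospecies I (n=182): 22/182=0.1209, 18/182=0.0989, 28/182=0.1538, 24/182=0.1319, 17/182=0.0934, 61/182=0.3352, 12/182=0.0659
Σpᵢ² = 0.1209² + 0.0989² + 0.1538² + 0.1319² + 0.0934² + 0.3352² + 0.0659² = 0.014617 + 0.009781 + 0.023654 + 0.017398 + 0.008724 + 0.112359 + 0.004343 = 0.190876
B = 1 / 0.190876 = 5.2390

5.24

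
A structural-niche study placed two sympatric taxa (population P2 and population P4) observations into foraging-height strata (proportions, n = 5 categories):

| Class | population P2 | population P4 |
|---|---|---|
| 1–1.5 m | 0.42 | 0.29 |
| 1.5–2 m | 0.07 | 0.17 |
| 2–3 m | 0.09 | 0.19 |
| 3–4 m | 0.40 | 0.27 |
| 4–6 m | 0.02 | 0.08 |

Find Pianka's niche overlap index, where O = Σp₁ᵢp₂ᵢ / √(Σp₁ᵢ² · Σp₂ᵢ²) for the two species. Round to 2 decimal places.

0.92

Σ p₁ᵢp₂ᵢ = 0.1218 + 0.0119 + 0.0171 + 0.1080 + 0.0016 = 0.2604
Σp_1ᵢ² = 0.42² + 0.07² + 0.09² + 0.40² + 0.02² = 0.1764 + 0.0049 + 0.0081 + 0.1600 + 0.0004 = 0.3498
Σp_2ᵢ² = 0.29² + 0.17² + 0.19² + 0.27² + 0.08² = 0.0841 + 0.0289 + 0.0361 + 0.0729 + 0.0064 = 0.2284
O = 0.2604 / √(0.3498 × 0.2284) = 0.2604 / 0.28266 = 0.9212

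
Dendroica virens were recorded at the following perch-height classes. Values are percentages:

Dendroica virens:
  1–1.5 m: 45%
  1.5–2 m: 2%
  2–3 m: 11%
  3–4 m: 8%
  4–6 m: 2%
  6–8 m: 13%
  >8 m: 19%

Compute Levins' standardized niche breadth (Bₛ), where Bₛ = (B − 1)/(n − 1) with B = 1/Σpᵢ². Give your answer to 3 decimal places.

Convert percentages to proportions (divide by 100).
Σpᵢ² = 0.45² + 0.02² + 0.11² + 0.08² + 0.02² + 0.13² + 0.19² = 0.2025 + 0.0004 + 0.0121 + 0.0064 + 0.0004 + 0.0169 + 0.0361 = 0.2748
B = 1 / 0.2748 = 3.63901
Bₛ = (B − 1)/(n − 1) = (3.63901 − 1)/(7 − 1) = 2.63901/6 = 0.43984

0.440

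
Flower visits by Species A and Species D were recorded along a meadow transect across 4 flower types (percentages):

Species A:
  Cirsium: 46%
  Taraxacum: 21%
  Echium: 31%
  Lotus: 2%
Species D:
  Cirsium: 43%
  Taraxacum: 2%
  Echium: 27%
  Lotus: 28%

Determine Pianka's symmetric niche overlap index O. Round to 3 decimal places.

Convert percentages to proportions (divide by 100).
Σ p₁ᵢp₂ᵢ = 0.1978 + 0.0042 + 0.0837 + 0.0056 = 0.2913
Σp_1ᵢ² = 0.46² + 0.21² + 0.31² + 0.02² = 0.2116 + 0.0441 + 0.0961 + 0.0004 = 0.3522
Σp_2ᵢ² = 0.43² + 0.02² + 0.27² + 0.28² = 0.1849 + 0.0004 + 0.0729 + 0.0784 = 0.3366
O = 0.2913 / √(0.3522 × 0.3366) = 0.2913 / 0.344312 = 0.84603

0.846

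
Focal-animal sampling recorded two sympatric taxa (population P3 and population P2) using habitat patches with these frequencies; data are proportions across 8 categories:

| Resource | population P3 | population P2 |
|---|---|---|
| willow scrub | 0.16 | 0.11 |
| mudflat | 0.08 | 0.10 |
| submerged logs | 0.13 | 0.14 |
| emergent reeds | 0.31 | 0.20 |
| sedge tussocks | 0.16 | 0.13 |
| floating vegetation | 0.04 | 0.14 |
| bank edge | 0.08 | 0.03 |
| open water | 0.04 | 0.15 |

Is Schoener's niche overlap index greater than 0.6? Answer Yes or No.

Σ|p₁ᵢ − p₂ᵢ| = 0.05 + 0.02 + 0.01 + 0.11 + 0.03 + 0.10 + 0.05 + 0.11 = 0.48
D = 1 − ½ × 0.48 = 1 − 0.240 = 0.7600
D = 0.7600 > 0.6 → Yes.

Yes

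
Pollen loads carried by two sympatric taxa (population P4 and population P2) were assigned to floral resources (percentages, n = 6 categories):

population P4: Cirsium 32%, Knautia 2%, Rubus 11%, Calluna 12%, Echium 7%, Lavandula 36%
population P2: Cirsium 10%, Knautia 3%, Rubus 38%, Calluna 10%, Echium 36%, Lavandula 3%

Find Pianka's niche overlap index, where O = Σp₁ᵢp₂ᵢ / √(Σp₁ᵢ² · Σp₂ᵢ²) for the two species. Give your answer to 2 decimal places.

Convert percentages to proportions (divide by 100).
Σ p₁ᵢp₂ᵢ = 0.0320 + 0.0006 + 0.0418 + 0.0120 + 0.0252 + 0.0108 = 0.1224
Σp_1ᵢ² = 0.32² + 0.02² + 0.11² + 0.12² + 0.07² + 0.36² = 0.1024 + 0.0004 + 0.0121 + 0.0144 + 0.0049 + 0.1296 = 0.2638
Σp_2ᵢ² = 0.10² + 0.03² + 0.38² + 0.10² + 0.36² + 0.03² = 0.0100 + 0.0009 + 0.1444 + 0.0100 + 0.1296 + 0.0009 = 0.2958
O = 0.1224 / √(0.2638 × 0.2958) = 0.1224 / 0.27934 = 0.4382

0.44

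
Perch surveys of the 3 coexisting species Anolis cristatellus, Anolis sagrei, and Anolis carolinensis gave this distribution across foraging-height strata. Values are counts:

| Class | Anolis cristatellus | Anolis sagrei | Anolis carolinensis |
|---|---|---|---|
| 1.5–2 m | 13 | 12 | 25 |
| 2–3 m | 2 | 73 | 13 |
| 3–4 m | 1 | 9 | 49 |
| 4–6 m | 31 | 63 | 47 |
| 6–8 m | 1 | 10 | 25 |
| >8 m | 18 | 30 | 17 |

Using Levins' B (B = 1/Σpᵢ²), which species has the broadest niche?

Anolis carolinensis

Proportions for Anolis cristatellus (n=66): 13/66=0.1970, 2/66=0.0303, 1/66=0.0152, 31/66=0.4697, 1/66=0.0152, 18/66=0.2727
Proportions for Anolis sagrei (n=197): 12/197=0.0609, 73/197=0.3706, 9/197=0.0457, 63/197=0.3198, 10/197=0.0508, 30/197=0.1523
Proportions for Anolis carolinensis (n=176): 25/176=0.1420, 13/176=0.0739, 49/176=0.2784, 47/176=0.2670, 25/176=0.1420, 17/176=0.0966
Σp_crisᵢ² = 0.1970² + 0.0303² + 0.0152² + 0.4697² + 0.0152² + 0.2727² = 0.038809 + 0.000918 + 0.000231 + 0.220618 + 0.000231 + 0.074365 = 0.335172
B_cris = 1 / 0.335172 = 2.9835
Σp_sagrᵢ² = 0.0609² + 0.3706² + 0.0457² + 0.3198² + 0.0508² + 0.1523² = 0.003709 + 0.137344 + 0.002088 + 0.102272 + 0.002581 + 0.023195 = 0.271189
B_sagr = 1 / 0.271189 = 3.6875
Σp_caroᵢ² = 0.1420² + 0.0739² + 0.2784² + 0.2670² + 0.1420² + 0.0966² = 0.020164 + 0.005461 + 0.077507 + 0.071289 + 0.020164 + 0.009332 = 0.203917
B_caro = 1 / 0.203917 = 4.9040
Highest B → broadest niche (most generalist): Anolis carolinensis (B = 4.90).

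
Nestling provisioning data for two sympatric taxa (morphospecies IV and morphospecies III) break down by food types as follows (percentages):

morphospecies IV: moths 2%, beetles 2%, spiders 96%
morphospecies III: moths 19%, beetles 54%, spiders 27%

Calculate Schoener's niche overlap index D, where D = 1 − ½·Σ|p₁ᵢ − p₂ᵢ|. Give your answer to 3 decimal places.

0.310

Convert percentages to proportions (divide by 100).
Σ|p₁ᵢ − p₂ᵢ| = 0.17 + 0.52 + 0.69 = 1.38
D = 1 − ½ × 1.38 = 1 − 0.690 = 0.31000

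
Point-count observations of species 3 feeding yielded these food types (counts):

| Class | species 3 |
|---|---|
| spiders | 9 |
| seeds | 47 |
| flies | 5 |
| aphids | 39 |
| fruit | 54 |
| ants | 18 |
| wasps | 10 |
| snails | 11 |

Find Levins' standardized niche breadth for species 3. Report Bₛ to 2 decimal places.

Proportions for species 3 (n=193): 9/193=0.0466, 47/193=0.2435, 5/193=0.0259, 39/193=0.2021, 54/193=0.2798, 18/193=0.0933, 10/193=0.0518, 11/193=0.0570
Σpᵢ² = 0.0466² + 0.2435² + 0.0259² + 0.2021² + 0.2798² + 0.0933² + 0.0518² + 0.0570² = 0.002172 + 0.059292 + 0.000671 + 0.040844 + 0.078288 + 0.008705 + 0.002683 + 0.003249 = 0.195904
B = 1 / 0.195904 = 5.1045
Bₛ = (B − 1)/(n − 1) = (5.1045 − 1)/(8 − 1) = 4.1045/7 = 0.5864

0.59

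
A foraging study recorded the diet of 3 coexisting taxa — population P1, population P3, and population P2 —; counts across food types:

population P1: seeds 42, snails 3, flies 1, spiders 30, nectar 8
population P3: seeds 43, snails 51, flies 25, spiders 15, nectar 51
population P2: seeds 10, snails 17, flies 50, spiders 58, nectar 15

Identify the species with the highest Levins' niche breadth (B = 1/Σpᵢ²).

Proportions for population P1 (n=84): 42/84=0.5000, 3/84=0.0357, 1/84=0.0119, 30/84=0.3571, 8/84=0.0952
Proportions for population P3 (n=185): 43/185=0.2324, 51/185=0.2757, 25/185=0.1351, 15/185=0.0811, 51/185=0.2757
Proportions for population P2 (n=150): 10/150=0.0667, 17/150=0.1133, 50/150=0.3333, 58/150=0.3867, 15/150=0.1000
Σp_P1ᵢ² = 0.5000² + 0.0357² + 0.0119² + 0.3571² + 0.0952² = 0.250000 + 0.001274 + 0.000142 + 0.127520 + 0.009063 = 0.387999
B_P1 = 1 / 0.387999 = 2.5773
Σp_P3ᵢ² = 0.2324² + 0.2757² + 0.1351² + 0.0811² + 0.2757² = 0.054010 + 0.076010 + 0.018252 + 0.006577 + 0.076010 = 0.230859
B_P3 = 1 / 0.230859 = 4.3316
Σp_P2ᵢ² = 0.0667² + 0.1133² + 0.3333² + 0.3867² + 0.1000² = 0.004449 + 0.012837 + 0.111089 + 0.149537 + 0.010000 = 0.287912
B_P2 = 1 / 0.287912 = 3.4733
Highest B → broadest niche (most generalist): population P3 (B = 4.33).

population P3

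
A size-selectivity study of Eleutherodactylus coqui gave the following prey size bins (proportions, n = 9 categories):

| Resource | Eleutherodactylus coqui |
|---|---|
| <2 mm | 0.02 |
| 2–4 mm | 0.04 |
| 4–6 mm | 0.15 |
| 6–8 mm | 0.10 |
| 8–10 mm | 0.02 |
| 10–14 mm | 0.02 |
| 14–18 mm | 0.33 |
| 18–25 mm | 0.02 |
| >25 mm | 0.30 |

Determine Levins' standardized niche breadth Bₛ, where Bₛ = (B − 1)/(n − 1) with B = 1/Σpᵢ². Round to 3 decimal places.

0.408

Σpᵢ² = 0.02² + 0.04² + 0.15² + 0.10² + 0.02² + 0.02² + 0.33² + 0.02² + 0.30² = 0.0004 + 0.0016 + 0.0225 + 0.0100 + 0.0004 + 0.0004 + 0.1089 + 0.0004 + 0.0900 = 0.2346
B = 1 / 0.2346 = 4.26257
Bₛ = (B − 1)/(n − 1) = (4.26257 − 1)/(9 − 1) = 3.26257/8 = 0.40782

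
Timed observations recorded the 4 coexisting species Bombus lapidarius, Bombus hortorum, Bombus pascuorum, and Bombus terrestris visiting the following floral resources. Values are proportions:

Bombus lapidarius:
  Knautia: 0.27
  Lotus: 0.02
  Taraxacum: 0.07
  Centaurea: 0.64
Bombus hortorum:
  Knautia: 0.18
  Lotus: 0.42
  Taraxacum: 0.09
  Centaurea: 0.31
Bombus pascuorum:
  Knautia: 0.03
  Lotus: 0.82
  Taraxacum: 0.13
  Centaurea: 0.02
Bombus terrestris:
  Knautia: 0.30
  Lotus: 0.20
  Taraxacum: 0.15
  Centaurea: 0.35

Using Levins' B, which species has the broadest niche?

Σp_lapiᵢ² = 0.27² + 0.02² + 0.07² + 0.64² = 0.0729 + 0.0004 + 0.0049 + 0.4096 = 0.4878
B_lapi = 1 / 0.4878 = 2.0500
Σp_hortᵢ² = 0.18² + 0.42² + 0.09² + 0.31² = 0.0324 + 0.1764 + 0.0081 + 0.0961 = 0.3130
B_hort = 1 / 0.3130 = 3.1949
Σp_pascᵢ² = 0.03² + 0.82² + 0.13² + 0.02² = 0.0009 + 0.6724 + 0.0169 + 0.0004 = 0.6906
B_pasc = 1 / 0.6906 = 1.4480
Σp_terrᵢ² = 0.30² + 0.20² + 0.15² + 0.35² = 0.0900 + 0.0400 + 0.0225 + 0.1225 = 0.2750
B_terr = 1 / 0.2750 = 3.6364
Highest B → broadest niche (most generalist): Bombus terrestris (B = 3.64).

Bombus terrestris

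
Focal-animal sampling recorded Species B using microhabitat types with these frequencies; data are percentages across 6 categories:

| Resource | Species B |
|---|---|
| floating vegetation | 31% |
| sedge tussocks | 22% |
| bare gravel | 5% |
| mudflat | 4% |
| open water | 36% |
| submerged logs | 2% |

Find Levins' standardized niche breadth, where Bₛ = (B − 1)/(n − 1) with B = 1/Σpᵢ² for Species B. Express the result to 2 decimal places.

Convert percentages to proportions (divide by 100).
Σpᵢ² = 0.31² + 0.22² + 0.05² + 0.04² + 0.36² + 0.02² = 0.0961 + 0.0484 + 0.0025 + 0.0016 + 0.1296 + 0.0004 = 0.2786
B = 1 / 0.2786 = 3.5894
Bₛ = (B − 1)/(n − 1) = (3.5894 − 1)/(6 − 1) = 2.5894/5 = 0.5179

0.52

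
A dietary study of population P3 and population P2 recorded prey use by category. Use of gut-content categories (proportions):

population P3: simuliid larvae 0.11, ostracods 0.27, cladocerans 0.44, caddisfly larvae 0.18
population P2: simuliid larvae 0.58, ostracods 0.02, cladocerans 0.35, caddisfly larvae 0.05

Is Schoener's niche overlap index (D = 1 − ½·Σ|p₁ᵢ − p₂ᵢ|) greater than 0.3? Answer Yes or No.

Yes

Σ|p₁ᵢ − p₂ᵢ| = 0.47 + 0.25 + 0.09 + 0.13 = 0.94
D = 1 − ½ × 0.94 = 1 − 0.470 = 0.5300
D = 0.5300 > 0.3 → Yes.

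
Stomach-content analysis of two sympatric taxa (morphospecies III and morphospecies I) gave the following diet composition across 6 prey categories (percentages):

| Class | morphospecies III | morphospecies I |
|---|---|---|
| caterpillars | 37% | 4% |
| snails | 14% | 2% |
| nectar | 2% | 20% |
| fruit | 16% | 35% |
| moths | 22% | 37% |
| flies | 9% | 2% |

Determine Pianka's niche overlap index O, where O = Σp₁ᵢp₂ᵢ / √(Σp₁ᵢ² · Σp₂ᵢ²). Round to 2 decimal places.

Convert percentages to proportions (divide by 100).
Σ p₁ᵢp₂ᵢ = 0.0148 + 0.0028 + 0.0040 + 0.0560 + 0.0814 + 0.0018 = 0.1608
Σp_1ᵢ² = 0.37² + 0.14² + 0.02² + 0.16² + 0.22² + 0.09² = 0.1369 + 0.0196 + 0.0004 + 0.0256 + 0.0484 + 0.0081 = 0.2390
Σp_2ᵢ² = 0.04² + 0.02² + 0.20² + 0.35² + 0.37² + 0.02² = 0.0016 + 0.0004 + 0.0400 + 0.1225 + 0.1369 + 0.0004 = 0.3018
O = 0.1608 / √(0.2390 × 0.3018) = 0.1608 / 0.26857 = 0.5987

0.60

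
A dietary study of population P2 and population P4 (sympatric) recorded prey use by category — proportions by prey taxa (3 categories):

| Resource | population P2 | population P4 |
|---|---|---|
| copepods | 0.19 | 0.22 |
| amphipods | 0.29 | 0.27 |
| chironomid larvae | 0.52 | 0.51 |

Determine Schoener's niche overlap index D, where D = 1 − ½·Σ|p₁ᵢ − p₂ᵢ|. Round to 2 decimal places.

0.97

Σ|p₁ᵢ − p₂ᵢ| = 0.03 + 0.02 + 0.01 = 0.06
D = 1 − ½ × 0.06 = 1 − 0.030 = 0.9700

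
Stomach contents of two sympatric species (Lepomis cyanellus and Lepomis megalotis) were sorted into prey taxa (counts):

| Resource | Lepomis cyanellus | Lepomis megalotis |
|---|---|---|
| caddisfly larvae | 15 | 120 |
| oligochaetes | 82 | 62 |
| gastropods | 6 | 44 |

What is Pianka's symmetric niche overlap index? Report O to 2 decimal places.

Proportions for Lepomis cyanellus (n=103): 15/103=0.1456, 82/103=0.7961, 6/103=0.0583
Proportions for Lepomis megalotis (n=226): 120/226=0.5310, 62/226=0.2743, 44/226=0.1947
Σ p₁ᵢp₂ᵢ = 0.077314 + 0.218370 + 0.011351 = 0.307035
Σp_1ᵢ² = 0.1456² + 0.7961² + 0.0583² = 0.021199 + 0.633775 + 0.003399 = 0.658373
Σp_2ᵢ² = 0.5310² + 0.2743² + 0.1947² = 0.281961 + 0.075240 + 0.037908 = 0.395109
O = 0.307035 / √(0.658373 × 0.395109) = 0.307035 / 0.5100285 = 0.6020

0.60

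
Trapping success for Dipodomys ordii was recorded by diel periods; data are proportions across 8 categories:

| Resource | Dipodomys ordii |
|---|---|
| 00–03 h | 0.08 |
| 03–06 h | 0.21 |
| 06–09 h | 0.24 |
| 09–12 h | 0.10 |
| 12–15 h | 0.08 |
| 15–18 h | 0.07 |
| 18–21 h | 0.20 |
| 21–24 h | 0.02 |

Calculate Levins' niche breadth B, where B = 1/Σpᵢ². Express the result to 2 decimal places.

Σpᵢ² = 0.08² + 0.21² + 0.24² + 0.10² + 0.08² + 0.07² + 0.20² + 0.02² = 0.0064 + 0.0441 + 0.0576 + 0.0100 + 0.0064 + 0.0049 + 0.0400 + 0.0004 = 0.1698
B = 1 / 0.1698 = 5.8893

5.89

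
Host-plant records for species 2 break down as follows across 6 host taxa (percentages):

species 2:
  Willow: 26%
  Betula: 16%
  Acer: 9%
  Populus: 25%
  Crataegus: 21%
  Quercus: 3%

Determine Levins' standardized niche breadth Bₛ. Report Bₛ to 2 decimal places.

0.76

Convert percentages to proportions (divide by 100).
Σpᵢ² = 0.26² + 0.16² + 0.09² + 0.25² + 0.21² + 0.03² = 0.0676 + 0.0256 + 0.0081 + 0.0625 + 0.0441 + 0.0009 = 0.2088
B = 1 / 0.2088 = 4.7893
Bₛ = (B − 1)/(n − 1) = (4.7893 − 1)/(6 − 1) = 3.7893/5 = 0.7579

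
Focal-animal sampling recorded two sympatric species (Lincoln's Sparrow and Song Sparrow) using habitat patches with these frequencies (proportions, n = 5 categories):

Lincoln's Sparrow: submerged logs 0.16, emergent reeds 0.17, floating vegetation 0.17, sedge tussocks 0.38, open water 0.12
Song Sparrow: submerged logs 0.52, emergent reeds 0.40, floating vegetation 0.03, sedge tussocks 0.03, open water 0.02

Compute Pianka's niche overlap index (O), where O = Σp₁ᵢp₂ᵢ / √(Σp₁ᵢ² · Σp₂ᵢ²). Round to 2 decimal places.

0.53

Σ p₁ᵢp₂ᵢ = 0.0832 + 0.0680 + 0.0051 + 0.0114 + 0.0024 = 0.1701
Σp_1ᵢ² = 0.16² + 0.17² + 0.17² + 0.38² + 0.12² = 0.0256 + 0.0289 + 0.0289 + 0.1444 + 0.0144 = 0.2422
Σp_2ᵢ² = 0.52² + 0.40² + 0.03² + 0.03² + 0.02² = 0.2704 + 0.1600 + 0.0009 + 0.0009 + 0.0004 = 0.4326
O = 0.1701 / √(0.2422 × 0.4326) = 0.1701 / 0.32369 = 0.5255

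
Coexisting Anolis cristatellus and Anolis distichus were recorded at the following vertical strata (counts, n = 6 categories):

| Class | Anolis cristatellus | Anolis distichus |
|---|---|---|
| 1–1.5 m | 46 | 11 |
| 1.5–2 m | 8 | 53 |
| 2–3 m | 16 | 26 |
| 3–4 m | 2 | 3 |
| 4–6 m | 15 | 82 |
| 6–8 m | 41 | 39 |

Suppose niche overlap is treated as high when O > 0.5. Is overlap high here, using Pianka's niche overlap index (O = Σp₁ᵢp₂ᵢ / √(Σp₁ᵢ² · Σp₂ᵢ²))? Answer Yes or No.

Proportions for Anolis cristatellus (n=128): 46/128=0.3594, 8/128=0.0625, 16/128=0.1250, 2/128=0.0156, 15/128=0.1172, 41/128=0.3203
Proportions for Anolis distichus (n=214): 11/214=0.0514, 53/214=0.2477, 26/214=0.1215, 3/214=0.0140, 82/214=0.3832, 39/214=0.1822
Σ p₁ᵢp₂ᵢ = 0.018473 + 0.015481 + 0.015188 + 0.000218 + 0.044911 + 0.058359 = 0.152630
Σp_1ᵢ² = 0.3594² + 0.0625² + 0.1250² + 0.0156² + 0.1172² + 0.3203² = 0.129168 + 0.003906 + 0.015625 + 0.000243 + 0.013736 + 0.102592 = 0.265270
Σp_2ᵢ² = 0.0514² + 0.2477² + 0.1215² + 0.0140² + 0.3832² + 0.1822² = 0.002642 + 0.061355 + 0.014762 + 0.000196 + 0.146842 + 0.033197 = 0.258994
O = 0.152630 / √(0.265270 × 0.258994) = 0.152630 / 0.2621132 = 0.5823
O = 0.5823 > 0.5 → Yes.

Yes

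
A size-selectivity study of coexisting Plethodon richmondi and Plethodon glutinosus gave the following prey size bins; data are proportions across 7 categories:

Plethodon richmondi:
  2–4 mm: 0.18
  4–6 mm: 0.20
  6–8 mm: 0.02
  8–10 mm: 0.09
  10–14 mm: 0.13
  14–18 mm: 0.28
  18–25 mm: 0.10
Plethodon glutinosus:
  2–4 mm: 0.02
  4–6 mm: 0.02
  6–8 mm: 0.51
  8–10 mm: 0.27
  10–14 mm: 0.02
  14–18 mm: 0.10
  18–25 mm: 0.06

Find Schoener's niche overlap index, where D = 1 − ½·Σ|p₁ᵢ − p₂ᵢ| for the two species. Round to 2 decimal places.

0.33

Σ|p₁ᵢ − p₂ᵢ| = 0.16 + 0.18 + 0.49 + 0.18 + 0.11 + 0.18 + 0.04 = 1.34
D = 1 − ½ × 1.34 = 1 − 0.670 = 0.3300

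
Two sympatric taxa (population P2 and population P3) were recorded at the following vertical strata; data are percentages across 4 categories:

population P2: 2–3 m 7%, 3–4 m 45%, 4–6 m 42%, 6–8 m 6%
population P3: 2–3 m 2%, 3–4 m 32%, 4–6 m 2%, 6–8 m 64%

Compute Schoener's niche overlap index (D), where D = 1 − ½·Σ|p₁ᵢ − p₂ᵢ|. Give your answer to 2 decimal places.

0.42

Convert percentages to proportions (divide by 100).
Σ|p₁ᵢ − p₂ᵢ| = 0.05 + 0.13 + 0.40 + 0.58 = 1.16
D = 1 − ½ × 1.16 = 1 − 0.580 = 0.4200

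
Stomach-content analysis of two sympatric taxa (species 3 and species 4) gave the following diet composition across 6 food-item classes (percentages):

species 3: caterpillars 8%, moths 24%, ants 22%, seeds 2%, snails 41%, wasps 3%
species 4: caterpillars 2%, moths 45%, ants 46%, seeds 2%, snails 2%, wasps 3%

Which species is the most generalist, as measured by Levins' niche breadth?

Convert percentages to proportions (divide by 100).
Σp_3ᵢ² = 0.08² + 0.24² + 0.22² + 0.02² + 0.41² + 0.03² = 0.0064 + 0.0576 + 0.0484 + 0.0004 + 0.1681 + 0.0009 = 0.2818
B_3 = 1 / 0.2818 = 3.5486
Σp_4ᵢ² = 0.02² + 0.45² + 0.46² + 0.02² + 0.02² + 0.03² = 0.0004 + 0.2025 + 0.2116 + 0.0004 + 0.0004 + 0.0009 = 0.4162
B_4 = 1 / 0.4162 = 2.4027
Highest B → broadest niche (most generalist): species 3 (B = 3.55).

species 3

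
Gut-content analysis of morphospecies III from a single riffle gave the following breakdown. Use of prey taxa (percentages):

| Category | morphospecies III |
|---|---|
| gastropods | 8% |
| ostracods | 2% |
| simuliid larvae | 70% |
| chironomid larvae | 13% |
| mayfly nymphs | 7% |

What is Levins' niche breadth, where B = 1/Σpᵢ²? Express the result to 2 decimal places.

Convert percentages to proportions (divide by 100).
Σpᵢ² = 0.08² + 0.02² + 0.70² + 0.13² + 0.07² = 0.0064 + 0.0004 + 0.4900 + 0.0169 + 0.0049 = 0.5186
B = 1 / 0.5186 = 1.9283

1.93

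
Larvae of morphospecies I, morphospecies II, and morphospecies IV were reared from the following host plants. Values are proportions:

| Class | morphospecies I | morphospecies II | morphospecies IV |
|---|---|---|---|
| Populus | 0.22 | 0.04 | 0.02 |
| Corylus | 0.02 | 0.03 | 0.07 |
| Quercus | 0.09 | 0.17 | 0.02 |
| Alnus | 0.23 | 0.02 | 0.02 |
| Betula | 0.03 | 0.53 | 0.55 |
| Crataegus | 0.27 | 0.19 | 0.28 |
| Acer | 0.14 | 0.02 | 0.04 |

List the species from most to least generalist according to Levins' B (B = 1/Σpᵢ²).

Σp_Iᵢ² = 0.22² + 0.02² + 0.09² + 0.23² + 0.03² + 0.27² + 0.14² = 0.0484 + 0.0004 + 0.0081 + 0.0529 + 0.0009 + 0.0729 + 0.0196 = 0.2032
B_I = 1 / 0.2032 = 4.9213
Σp_IIᵢ² = 0.04² + 0.03² + 0.17² + 0.02² + 0.53² + 0.19² + 0.02² = 0.0016 + 0.0009 + 0.0289 + 0.0004 + 0.2809 + 0.0361 + 0.0004 = 0.3492
B_II = 1 / 0.3492 = 2.8637
Σp_IVᵢ² = 0.02² + 0.07² + 0.02² + 0.02² + 0.55² + 0.28² + 0.04² = 0.0004 + 0.0049 + 0.0004 + 0.0004 + 0.3025 + 0.0784 + 0.0016 = 0.3886
B_IV = 1 / 0.3886 = 2.5733
Ranking by B (broadest → narrowest): morphospecies I (4.92) > morphospecies II (2.86) > morphospecies IV (2.57)

morphospecies I > morphospecies II > morphospecies IV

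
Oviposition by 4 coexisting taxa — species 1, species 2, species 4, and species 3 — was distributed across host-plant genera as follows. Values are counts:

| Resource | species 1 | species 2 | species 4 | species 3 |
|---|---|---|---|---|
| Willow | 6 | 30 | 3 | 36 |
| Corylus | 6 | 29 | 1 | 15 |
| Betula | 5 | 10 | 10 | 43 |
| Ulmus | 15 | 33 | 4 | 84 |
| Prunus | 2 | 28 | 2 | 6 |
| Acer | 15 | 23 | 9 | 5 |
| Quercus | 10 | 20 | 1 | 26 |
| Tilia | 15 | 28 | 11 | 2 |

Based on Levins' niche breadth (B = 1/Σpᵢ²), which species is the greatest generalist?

Proportions for species 1 (n=74): 6/74=0.0811, 6/74=0.0811, 5/74=0.0676, 15/74=0.2027, 2/74=0.0270, 15/74=0.2027, 10/74=0.1351, 15/74=0.2027
Proportions for species 2 (n=201): 30/201=0.1493, 29/201=0.1443, 10/201=0.0498, 33/201=0.1642, 28/201=0.1393, 23/201=0.1144, 20/201=0.0995, 28/201=0.1393
Proportions for species 4 (n=41): 3/41=0.0732, 1/41=0.0244, 10/41=0.2439, 4/41=0.0976, 2/41=0.0488, 9/41=0.2195, 1/41=0.0244, 11/41=0.2683
Proportions for species 3 (n=217): 36/217=0.1659, 15/217=0.0691, 43/217=0.1982, 84/217=0.3871, 6/217=0.0276, 5/217=0.0230, 26/217=0.1198, 2/217=0.0092
Σp_1ᵢ² = 0.0811² + 0.0811² + 0.0676² + 0.2027² + 0.0270² + 0.2027² + 0.1351² + 0.2027² = 0.006577 + 0.006577 + 0.004570 + 0.041087 + 0.000729 + 0.041087 + 0.018252 + 0.041087 = 0.159966
B_1 = 1 / 0.159966 = 6.2513
Σp_2ᵢ² = 0.1493² + 0.1443² + 0.0498² + 0.1642² + 0.1393² + 0.1144² + 0.0995² + 0.1393² = 0.022290 + 0.020822 + 0.002480 + 0.026962 + 0.019404 + 0.013087 + 0.009900 + 0.019404 = 0.134349
B_2 = 1 / 0.134349 = 7.4433
Σp_4ᵢ² = 0.0732² + 0.0244² + 0.2439² + 0.0976² + 0.0488² + 0.2195² + 0.0244² + 0.2683² = 0.005358 + 0.000595 + 0.059487 + 0.009526 + 0.002381 + 0.048180 + 0.000595 + 0.071985 = 0.198107
B_4 = 1 / 0.198107 = 5.0478
Σp_3ᵢ² = 0.1659² + 0.0691² + 0.1982² + 0.3871² + 0.0276² + 0.0230² + 0.1198² + 0.0092² = 0.027523 + 0.004775 + 0.039283 + 0.149846 + 0.000762 + 0.000529 + 0.014352 + 0.000085 = 0.237155
B_3 = 1 / 0.237155 = 4.2167
Highest B → broadest niche (most generalist): species 2 (B = 7.44).

species 2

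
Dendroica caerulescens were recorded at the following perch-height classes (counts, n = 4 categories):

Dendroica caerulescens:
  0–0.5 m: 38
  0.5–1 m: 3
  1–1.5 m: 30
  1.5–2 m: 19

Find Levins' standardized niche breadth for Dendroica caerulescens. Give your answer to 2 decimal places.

Proportions for Dendroica caerulescens (n=90): 38/90=0.4222, 3/90=0.0333, 30/90=0.3333, 19/90=0.2111
Σpᵢ² = 0.4222² + 0.0333² + 0.3333² + 0.2111² = 0.178253 + 0.001109 + 0.111089 + 0.044563 = 0.335014
B = 1 / 0.335014 = 2.9849
Bₛ = (B − 1)/(n − 1) = (2.9849 − 1)/(4 − 1) = 1.9849/3 = 0.6616

0.66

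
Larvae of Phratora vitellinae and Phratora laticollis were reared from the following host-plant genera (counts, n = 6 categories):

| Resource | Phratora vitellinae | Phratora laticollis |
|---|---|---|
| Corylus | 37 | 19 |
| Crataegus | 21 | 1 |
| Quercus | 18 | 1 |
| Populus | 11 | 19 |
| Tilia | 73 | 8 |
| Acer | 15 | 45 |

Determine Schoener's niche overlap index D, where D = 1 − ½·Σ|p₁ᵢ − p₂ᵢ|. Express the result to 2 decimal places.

Proportions for Phratora vitellinae (n=175): 37/175=0.2114, 21/175=0.1200, 18/175=0.1029, 11/175=0.0629, 73/175=0.4171, 15/175=0.0857
Proportions for Phratora laticollis (n=93): 19/93=0.2043, 1/93=0.0108, 1/93=0.0108, 19/93=0.2043, 8/93=0.0860, 45/93=0.4839
Σ|p₁ᵢ − p₂ᵢ| = 0.0071 + 0.1092 + 0.0921 + 0.1414 + 0.3311 + 0.3982 = 1.0791
D = 1 − ½ × 1.0791 = 1 − 0.53955 = 0.46045

0.46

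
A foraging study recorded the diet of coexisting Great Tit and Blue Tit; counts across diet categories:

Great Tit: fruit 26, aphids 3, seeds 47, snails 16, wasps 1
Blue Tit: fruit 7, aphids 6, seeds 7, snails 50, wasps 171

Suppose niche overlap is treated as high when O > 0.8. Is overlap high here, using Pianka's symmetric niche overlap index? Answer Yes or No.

No

Proportions for Great Tit (n=93): 26/93=0.2796, 3/93=0.0323, 47/93=0.5054, 16/93=0.1720, 1/93=0.0108
Proportions for Blue Tit (n=241): 7/241=0.0290, 6/241=0.0249, 7/241=0.0290, 50/241=0.2075, 171/241=0.7095
Σ p₁ᵢp₂ᵢ = 0.008108 + 0.000804 + 0.014657 + 0.035690 + 0.007663 = 0.066922
Σp_1ᵢ² = 0.2796² + 0.0323² + 0.5054² + 0.1720² + 0.0108² = 0.078176 + 0.001043 + 0.255429 + 0.029584 + 0.000117 = 0.364349
Σp_2ᵢ² = 0.0290² + 0.0249² + 0.0290² + 0.2075² + 0.7095² = 0.000841 + 0.000620 + 0.000841 + 0.043056 + 0.503390 = 0.548748
O = 0.066922 / √(0.364349 × 0.548748) = 0.066922 / 0.4471418 = 0.1497
O = 0.1497 < 0.8 → No.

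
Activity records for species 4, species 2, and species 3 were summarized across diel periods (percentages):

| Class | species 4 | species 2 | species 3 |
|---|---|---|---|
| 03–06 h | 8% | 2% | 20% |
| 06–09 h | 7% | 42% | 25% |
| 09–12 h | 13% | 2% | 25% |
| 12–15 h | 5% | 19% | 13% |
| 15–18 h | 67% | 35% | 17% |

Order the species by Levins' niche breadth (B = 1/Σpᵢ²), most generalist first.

species 3 > species 2 > species 4

Convert percentages to proportions (divide by 100).
Σp_4ᵢ² = 0.08² + 0.07² + 0.13² + 0.05² + 0.67² = 0.0064 + 0.0049 + 0.0169 + 0.0025 + 0.4489 = 0.4796
B_4 = 1 / 0.4796 = 2.0851
Σp_2ᵢ² = 0.02² + 0.42² + 0.02² + 0.19² + 0.35² = 0.0004 + 0.1764 + 0.0004 + 0.0361 + 0.1225 = 0.3358
B_2 = 1 / 0.3358 = 2.9780
Σp_3ᵢ² = 0.20² + 0.25² + 0.25² + 0.13² + 0.17² = 0.0400 + 0.0625 + 0.0625 + 0.0169 + 0.0289 = 0.2108
B_3 = 1 / 0.2108 = 4.7438
Ranking by B (broadest → narrowest): species 3 (4.74) > species 2 (2.98) > species 4 (2.09)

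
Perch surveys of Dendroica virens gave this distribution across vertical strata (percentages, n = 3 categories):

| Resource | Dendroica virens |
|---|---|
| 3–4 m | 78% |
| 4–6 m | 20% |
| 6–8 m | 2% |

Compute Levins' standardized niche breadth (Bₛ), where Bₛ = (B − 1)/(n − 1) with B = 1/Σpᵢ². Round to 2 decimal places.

Convert percentages to proportions (divide by 100).
Σpᵢ² = 0.78² + 0.20² + 0.02² = 0.6084 + 0.0400 + 0.0004 = 0.6488
B = 1 / 0.6488 = 1.5413
Bₛ = (B − 1)/(n − 1) = (1.5413 − 1)/(3 − 1) = 0.5413/2 = 0.2707

0.27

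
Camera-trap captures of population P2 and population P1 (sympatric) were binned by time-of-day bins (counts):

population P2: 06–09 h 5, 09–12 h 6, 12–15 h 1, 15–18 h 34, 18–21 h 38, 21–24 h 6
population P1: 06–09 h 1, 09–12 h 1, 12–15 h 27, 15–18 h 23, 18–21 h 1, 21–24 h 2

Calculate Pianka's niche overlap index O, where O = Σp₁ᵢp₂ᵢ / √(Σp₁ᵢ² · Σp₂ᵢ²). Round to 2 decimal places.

0.47

Proportions for population P2 (n=90): 5/90=0.0556, 6/90=0.0667, 1/90=0.0111, 34/90=0.3778, 38/90=0.4222, 6/90=0.0667
Proportions for population P1 (n=55): 1/55=0.0182, 1/55=0.0182, 27/55=0.4909, 23/55=0.4182, 1/55=0.0182, 2/55=0.0364
Σ p₁ᵢp₂ᵢ = 0.001012 + 0.001214 + 0.005449 + 0.157996 + 0.007684 + 0.002428 = 0.175783
Σp_1ᵢ² = 0.0556² + 0.0667² + 0.0111² + 0.3778² + 0.4222² + 0.0667² = 0.003091 + 0.004449 + 0.000123 + 0.142733 + 0.178253 + 0.004449 = 0.333098
Σp_2ᵢ² = 0.0182² + 0.0182² + 0.4909² + 0.4182² + 0.0182² + 0.0364² = 0.000331 + 0.000331 + 0.240983 + 0.174891 + 0.000331 + 0.001325 = 0.418192
O = 0.175783 / √(0.333098 × 0.418192) = 0.175783 / 0.3732277 = 0.4710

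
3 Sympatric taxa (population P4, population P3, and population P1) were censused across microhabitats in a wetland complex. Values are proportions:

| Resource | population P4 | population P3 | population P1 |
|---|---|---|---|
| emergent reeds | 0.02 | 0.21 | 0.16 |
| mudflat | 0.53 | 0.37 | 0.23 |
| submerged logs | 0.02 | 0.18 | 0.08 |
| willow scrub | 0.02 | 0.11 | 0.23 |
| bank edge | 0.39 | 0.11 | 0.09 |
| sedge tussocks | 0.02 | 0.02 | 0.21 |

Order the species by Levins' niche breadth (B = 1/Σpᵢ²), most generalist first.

population P1 > population P3 > population P4

Σp_P4ᵢ² = 0.02² + 0.53² + 0.02² + 0.02² + 0.39² + 0.02² = 0.0004 + 0.2809 + 0.0004 + 0.0004 + 0.1521 + 0.0004 = 0.4346
B_P4 = 1 / 0.4346 = 2.3010
Σp_P3ᵢ² = 0.21² + 0.37² + 0.18² + 0.11² + 0.11² + 0.02² = 0.0441 + 0.1369 + 0.0324 + 0.0121 + 0.0121 + 0.0004 = 0.2380
B_P3 = 1 / 0.2380 = 4.2017
Σp_P1ᵢ² = 0.16² + 0.23² + 0.08² + 0.23² + 0.09² + 0.21² = 0.0256 + 0.0529 + 0.0064 + 0.0529 + 0.0081 + 0.0441 = 0.1900
B_P1 = 1 / 0.1900 = 5.2632
Ranking by B (broadest → narrowest): population P1 (5.26) > population P3 (4.20) > population P4 (2.30)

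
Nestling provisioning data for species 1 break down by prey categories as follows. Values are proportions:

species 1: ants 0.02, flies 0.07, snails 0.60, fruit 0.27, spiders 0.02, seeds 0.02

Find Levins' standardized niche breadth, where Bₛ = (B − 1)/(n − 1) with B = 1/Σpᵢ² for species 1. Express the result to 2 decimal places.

0.26

Σpᵢ² = 0.02² + 0.07² + 0.60² + 0.27² + 0.02² + 0.02² = 0.0004 + 0.0049 + 0.3600 + 0.0729 + 0.0004 + 0.0004 = 0.4390
B = 1 / 0.4390 = 2.2779
Bₛ = (B − 1)/(n − 1) = (2.2779 − 1)/(6 − 1) = 1.2779/5 = 0.2556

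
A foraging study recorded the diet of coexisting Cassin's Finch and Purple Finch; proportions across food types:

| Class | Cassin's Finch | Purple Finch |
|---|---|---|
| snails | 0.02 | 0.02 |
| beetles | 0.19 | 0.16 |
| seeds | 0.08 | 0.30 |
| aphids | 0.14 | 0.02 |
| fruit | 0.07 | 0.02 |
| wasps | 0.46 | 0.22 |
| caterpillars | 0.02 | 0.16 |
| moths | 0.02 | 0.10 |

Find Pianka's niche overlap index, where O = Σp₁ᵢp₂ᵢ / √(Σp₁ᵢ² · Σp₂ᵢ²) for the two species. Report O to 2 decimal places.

Σ p₁ᵢp₂ᵢ = 0.0004 + 0.0304 + 0.0240 + 0.0028 + 0.0014 + 0.1012 + 0.0032 + 0.0020 = 0.1654
Σp_1ᵢ² = 0.02² + 0.19² + 0.08² + 0.14² + 0.07² + 0.46² + 0.02² + 0.02² = 0.0004 + 0.0361 + 0.0064 + 0.0196 + 0.0049 + 0.2116 + 0.0004 + 0.0004 = 0.2798
Σp_2ᵢ² = 0.02² + 0.16² + 0.30² + 0.02² + 0.02² + 0.22² + 0.16² + 0.10² = 0.0004 + 0.0256 + 0.0900 + 0.0004 + 0.0004 + 0.0484 + 0.0256 + 0.0100 = 0.2008
O = 0.1654 / √(0.2798 × 0.2008) = 0.1654 / 0.23703 = 0.6978

0.70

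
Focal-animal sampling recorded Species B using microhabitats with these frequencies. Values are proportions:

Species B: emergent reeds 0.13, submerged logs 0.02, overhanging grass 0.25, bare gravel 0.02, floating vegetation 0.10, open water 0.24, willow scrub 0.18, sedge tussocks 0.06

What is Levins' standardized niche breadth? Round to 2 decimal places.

Σpᵢ² = 0.13² + 0.02² + 0.25² + 0.02² + 0.10² + 0.24² + 0.18² + 0.06² = 0.0169 + 0.0004 + 0.0625 + 0.0004 + 0.0100 + 0.0576 + 0.0324 + 0.0036 = 0.1838
B = 1 / 0.1838 = 5.4407
Bₛ = (B − 1)/(n − 1) = (5.4407 − 1)/(8 − 1) = 4.4407/7 = 0.6344

0.63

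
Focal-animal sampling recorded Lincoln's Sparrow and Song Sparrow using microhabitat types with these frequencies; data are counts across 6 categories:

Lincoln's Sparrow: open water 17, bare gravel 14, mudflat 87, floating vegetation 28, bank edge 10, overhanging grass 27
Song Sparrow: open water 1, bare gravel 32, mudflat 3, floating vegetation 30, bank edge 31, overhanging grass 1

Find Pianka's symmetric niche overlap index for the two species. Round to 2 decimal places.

0.36

Proportions for Lincoln's Sparrow (n=183): 17/183=0.0929, 14/183=0.0765, 87/183=0.4754, 28/183=0.1530, 10/183=0.0546, 27/183=0.1475
Proportions for Song Sparrow (n=98): 1/98=0.0102, 32/98=0.3265, 3/98=0.0306, 30/98=0.3061, 31/98=0.3163, 1/98=0.0102
Σ p₁ᵢp₂ᵢ = 0.000948 + 0.024977 + 0.014547 + 0.046833 + 0.017270 + 0.001505 = 0.106080
Σp_1ᵢ² = 0.0929² + 0.0765² + 0.4754² + 0.1530² + 0.0546² + 0.1475² = 0.008630 + 0.005852 + 0.226005 + 0.023409 + 0.002981 + 0.021756 = 0.288633
Σp_2ᵢ² = 0.0102² + 0.3265² + 0.0306² + 0.3061² + 0.3163² + 0.0102² = 0.000104 + 0.106602 + 0.000936 + 0.093697 + 0.100046 + 0.000104 = 0.301489
O = 0.106080 / √(0.288633 × 0.301489) = 0.106080 / 0.2949910 = 0.3596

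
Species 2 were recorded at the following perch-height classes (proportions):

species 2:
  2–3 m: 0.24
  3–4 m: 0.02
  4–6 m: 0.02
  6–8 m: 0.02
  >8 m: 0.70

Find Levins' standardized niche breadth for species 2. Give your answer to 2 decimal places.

Σpᵢ² = 0.24² + 0.02² + 0.02² + 0.02² + 0.70² = 0.0576 + 0.0004 + 0.0004 + 0.0004 + 0.4900 = 0.5488
B = 1 / 0.5488 = 1.8222
Bₛ = (B − 1)/(n − 1) = (1.8222 − 1)/(5 − 1) = 0.8222/4 = 0.2056

0.21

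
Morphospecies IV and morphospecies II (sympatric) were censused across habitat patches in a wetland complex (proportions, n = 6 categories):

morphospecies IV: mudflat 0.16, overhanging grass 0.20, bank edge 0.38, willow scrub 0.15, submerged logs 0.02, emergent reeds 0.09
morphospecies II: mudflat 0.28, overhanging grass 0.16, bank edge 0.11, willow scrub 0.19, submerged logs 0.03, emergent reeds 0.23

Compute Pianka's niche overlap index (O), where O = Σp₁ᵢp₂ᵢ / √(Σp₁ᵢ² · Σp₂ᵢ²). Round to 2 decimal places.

0.76

Σ p₁ᵢp₂ᵢ = 0.0448 + 0.0320 + 0.0418 + 0.0285 + 0.0006 + 0.0207 = 0.1684
Σp_1ᵢ² = 0.16² + 0.20² + 0.38² + 0.15² + 0.02² + 0.09² = 0.0256 + 0.0400 + 0.1444 + 0.0225 + 0.0004 + 0.0081 = 0.2410
Σp_2ᵢ² = 0.28² + 0.16² + 0.11² + 0.19² + 0.03² + 0.23² = 0.0784 + 0.0256 + 0.0121 + 0.0361 + 0.0009 + 0.0529 = 0.2060
O = 0.1684 / √(0.2410 × 0.2060) = 0.1684 / 0.22281 = 0.7558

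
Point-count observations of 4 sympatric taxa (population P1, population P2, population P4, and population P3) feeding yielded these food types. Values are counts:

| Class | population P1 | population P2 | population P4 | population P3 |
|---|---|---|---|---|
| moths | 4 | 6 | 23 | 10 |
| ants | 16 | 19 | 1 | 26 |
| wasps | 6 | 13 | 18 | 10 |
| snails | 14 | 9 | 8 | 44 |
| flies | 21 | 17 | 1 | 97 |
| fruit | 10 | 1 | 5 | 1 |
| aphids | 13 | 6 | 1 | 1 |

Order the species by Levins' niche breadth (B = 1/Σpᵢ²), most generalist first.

population P1 > population P2 > population P4 > population P3

Proportions for population P1 (n=84): 4/84=0.0476, 16/84=0.1905, 6/84=0.0714, 14/84=0.1667, 21/84=0.2500, 10/84=0.1190, 13/84=0.1548
Proportions for population P2 (n=71): 6/71=0.0845, 19/71=0.2676, 13/71=0.1831, 9/71=0.1268, 17/71=0.2394, 1/71=0.0141, 6/71=0.0845
Proportions for population P4 (n=57): 23/57=0.4035, 1/57=0.0175, 18/57=0.3158, 8/57=0.1404, 1/57=0.0175, 5/57=0.0877, 1/57=0.0175
Proportions for population P3 (n=189): 10/189=0.0529, 26/189=0.1376, 10/189=0.0529, 44/189=0.2328, 97/189=0.5132, 1/189=0.0053, 1/189=0.0053
Σp_P1ᵢ² = 0.0476² + 0.1905² + 0.0714² + 0.1667² + 0.2500² + 0.1190² + 0.1548² = 0.002266 + 0.036290 + 0.005098 + 0.027789 + 0.062500 + 0.014161 + 0.023963 = 0.172067
B_P1 = 1 / 0.172067 = 5.8117
Σp_P2ᵢ² = 0.0845² + 0.2676² + 0.1831² + 0.1268² + 0.2394² + 0.0141² + 0.0845² = 0.007140 + 0.071610 + 0.033526 + 0.016078 + 0.057312 + 0.000199 + 0.007140 = 0.193005
B_P2 = 1 / 0.193005 = 5.1812
Σp_P4ᵢ² = 0.4035² + 0.0175² + 0.3158² + 0.1404² + 0.0175² + 0.0877² + 0.0175² = 0.162812 + 0.000306 + 0.099730 + 0.019712 + 0.000306 + 0.007691 + 0.000306 = 0.290863
B_P4 = 1 / 0.290863 = 3.4380
Σp_P3ᵢ² = 0.0529² + 0.1376² + 0.0529² + 0.2328² + 0.5132² + 0.0053² + 0.0053² = 0.002798 + 0.018934 + 0.002798 + 0.054196 + 0.263374 + 0.000028 + 0.000028 = 0.342156
B_P3 = 1 / 0.342156 = 2.9226
Ranking by B (broadest → narrowest): population P1 (5.81) > population P2 (5.18) > population P4 (3.44) > population P3 (2.92)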